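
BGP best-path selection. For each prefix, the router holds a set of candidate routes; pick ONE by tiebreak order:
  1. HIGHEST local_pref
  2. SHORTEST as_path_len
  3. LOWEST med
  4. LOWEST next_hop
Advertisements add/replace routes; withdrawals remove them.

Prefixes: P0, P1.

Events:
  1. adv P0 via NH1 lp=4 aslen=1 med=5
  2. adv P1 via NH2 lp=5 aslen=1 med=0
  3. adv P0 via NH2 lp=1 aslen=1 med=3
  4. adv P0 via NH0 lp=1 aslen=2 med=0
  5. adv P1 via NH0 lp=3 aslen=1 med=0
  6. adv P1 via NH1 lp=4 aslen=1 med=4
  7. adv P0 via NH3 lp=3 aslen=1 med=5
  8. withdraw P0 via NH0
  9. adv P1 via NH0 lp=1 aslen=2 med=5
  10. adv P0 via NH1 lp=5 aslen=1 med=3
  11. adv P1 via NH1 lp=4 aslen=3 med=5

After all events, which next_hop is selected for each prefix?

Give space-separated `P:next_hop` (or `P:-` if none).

Answer: P0:NH1 P1:NH2

Derivation:
Op 1: best P0=NH1 P1=-
Op 2: best P0=NH1 P1=NH2
Op 3: best P0=NH1 P1=NH2
Op 4: best P0=NH1 P1=NH2
Op 5: best P0=NH1 P1=NH2
Op 6: best P0=NH1 P1=NH2
Op 7: best P0=NH1 P1=NH2
Op 8: best P0=NH1 P1=NH2
Op 9: best P0=NH1 P1=NH2
Op 10: best P0=NH1 P1=NH2
Op 11: best P0=NH1 P1=NH2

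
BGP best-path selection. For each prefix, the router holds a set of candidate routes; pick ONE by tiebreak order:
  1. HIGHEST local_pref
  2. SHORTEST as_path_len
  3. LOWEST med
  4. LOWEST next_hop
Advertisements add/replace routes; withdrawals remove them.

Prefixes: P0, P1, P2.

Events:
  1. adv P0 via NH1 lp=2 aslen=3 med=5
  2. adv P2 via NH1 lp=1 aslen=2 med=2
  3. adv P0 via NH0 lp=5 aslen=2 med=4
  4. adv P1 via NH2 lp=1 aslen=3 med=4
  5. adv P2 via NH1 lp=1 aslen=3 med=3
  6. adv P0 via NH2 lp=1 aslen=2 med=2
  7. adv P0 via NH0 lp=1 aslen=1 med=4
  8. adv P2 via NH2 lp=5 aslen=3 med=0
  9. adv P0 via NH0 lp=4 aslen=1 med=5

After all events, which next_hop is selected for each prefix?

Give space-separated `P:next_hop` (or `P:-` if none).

Op 1: best P0=NH1 P1=- P2=-
Op 2: best P0=NH1 P1=- P2=NH1
Op 3: best P0=NH0 P1=- P2=NH1
Op 4: best P0=NH0 P1=NH2 P2=NH1
Op 5: best P0=NH0 P1=NH2 P2=NH1
Op 6: best P0=NH0 P1=NH2 P2=NH1
Op 7: best P0=NH1 P1=NH2 P2=NH1
Op 8: best P0=NH1 P1=NH2 P2=NH2
Op 9: best P0=NH0 P1=NH2 P2=NH2

Answer: P0:NH0 P1:NH2 P2:NH2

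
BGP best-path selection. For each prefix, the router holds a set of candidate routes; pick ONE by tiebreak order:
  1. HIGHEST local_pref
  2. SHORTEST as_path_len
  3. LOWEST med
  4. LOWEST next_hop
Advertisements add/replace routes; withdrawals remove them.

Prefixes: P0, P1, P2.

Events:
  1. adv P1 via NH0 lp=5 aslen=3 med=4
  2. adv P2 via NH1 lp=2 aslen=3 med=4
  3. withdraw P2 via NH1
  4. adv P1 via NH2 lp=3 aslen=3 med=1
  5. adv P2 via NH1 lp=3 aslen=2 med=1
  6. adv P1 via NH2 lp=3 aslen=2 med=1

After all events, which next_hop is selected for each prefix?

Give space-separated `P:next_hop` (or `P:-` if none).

Answer: P0:- P1:NH0 P2:NH1

Derivation:
Op 1: best P0=- P1=NH0 P2=-
Op 2: best P0=- P1=NH0 P2=NH1
Op 3: best P0=- P1=NH0 P2=-
Op 4: best P0=- P1=NH0 P2=-
Op 5: best P0=- P1=NH0 P2=NH1
Op 6: best P0=- P1=NH0 P2=NH1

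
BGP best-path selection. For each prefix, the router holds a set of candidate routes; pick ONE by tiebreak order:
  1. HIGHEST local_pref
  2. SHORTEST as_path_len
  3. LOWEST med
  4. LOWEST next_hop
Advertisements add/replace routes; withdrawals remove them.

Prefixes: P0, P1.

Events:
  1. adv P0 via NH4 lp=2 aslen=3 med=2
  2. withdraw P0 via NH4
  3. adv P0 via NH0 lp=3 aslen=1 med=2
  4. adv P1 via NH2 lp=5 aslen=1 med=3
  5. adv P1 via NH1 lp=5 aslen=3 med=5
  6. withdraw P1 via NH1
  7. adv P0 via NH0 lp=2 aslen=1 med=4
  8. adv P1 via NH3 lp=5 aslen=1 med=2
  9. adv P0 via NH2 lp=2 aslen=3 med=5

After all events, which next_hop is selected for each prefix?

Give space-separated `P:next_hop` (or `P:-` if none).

Answer: P0:NH0 P1:NH3

Derivation:
Op 1: best P0=NH4 P1=-
Op 2: best P0=- P1=-
Op 3: best P0=NH0 P1=-
Op 4: best P0=NH0 P1=NH2
Op 5: best P0=NH0 P1=NH2
Op 6: best P0=NH0 P1=NH2
Op 7: best P0=NH0 P1=NH2
Op 8: best P0=NH0 P1=NH3
Op 9: best P0=NH0 P1=NH3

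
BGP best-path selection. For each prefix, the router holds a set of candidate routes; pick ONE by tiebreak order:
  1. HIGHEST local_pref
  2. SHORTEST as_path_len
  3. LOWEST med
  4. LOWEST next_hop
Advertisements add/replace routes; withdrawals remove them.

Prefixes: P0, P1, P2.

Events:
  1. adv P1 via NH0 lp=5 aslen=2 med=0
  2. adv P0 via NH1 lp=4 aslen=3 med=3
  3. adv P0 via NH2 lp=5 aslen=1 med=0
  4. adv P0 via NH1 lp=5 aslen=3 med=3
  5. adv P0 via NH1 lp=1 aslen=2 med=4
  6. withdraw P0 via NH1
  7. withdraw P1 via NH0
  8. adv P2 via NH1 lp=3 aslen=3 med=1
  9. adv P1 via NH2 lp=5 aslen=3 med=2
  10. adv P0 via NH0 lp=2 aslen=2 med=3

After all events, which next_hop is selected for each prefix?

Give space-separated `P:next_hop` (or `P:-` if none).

Answer: P0:NH2 P1:NH2 P2:NH1

Derivation:
Op 1: best P0=- P1=NH0 P2=-
Op 2: best P0=NH1 P1=NH0 P2=-
Op 3: best P0=NH2 P1=NH0 P2=-
Op 4: best P0=NH2 P1=NH0 P2=-
Op 5: best P0=NH2 P1=NH0 P2=-
Op 6: best P0=NH2 P1=NH0 P2=-
Op 7: best P0=NH2 P1=- P2=-
Op 8: best P0=NH2 P1=- P2=NH1
Op 9: best P0=NH2 P1=NH2 P2=NH1
Op 10: best P0=NH2 P1=NH2 P2=NH1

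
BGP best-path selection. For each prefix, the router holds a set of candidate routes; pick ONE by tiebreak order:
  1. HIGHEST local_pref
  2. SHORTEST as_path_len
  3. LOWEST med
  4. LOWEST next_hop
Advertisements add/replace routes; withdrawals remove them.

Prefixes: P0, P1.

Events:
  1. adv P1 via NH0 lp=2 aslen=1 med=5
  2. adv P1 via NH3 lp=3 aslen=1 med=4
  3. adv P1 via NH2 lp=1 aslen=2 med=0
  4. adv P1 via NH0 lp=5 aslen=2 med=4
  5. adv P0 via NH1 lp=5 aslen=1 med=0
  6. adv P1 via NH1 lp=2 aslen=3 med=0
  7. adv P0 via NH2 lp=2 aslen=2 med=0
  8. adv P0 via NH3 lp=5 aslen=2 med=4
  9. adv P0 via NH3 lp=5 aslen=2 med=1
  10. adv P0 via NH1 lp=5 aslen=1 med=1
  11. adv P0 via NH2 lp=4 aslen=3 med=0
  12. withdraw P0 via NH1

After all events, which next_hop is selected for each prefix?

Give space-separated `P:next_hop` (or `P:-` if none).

Op 1: best P0=- P1=NH0
Op 2: best P0=- P1=NH3
Op 3: best P0=- P1=NH3
Op 4: best P0=- P1=NH0
Op 5: best P0=NH1 P1=NH0
Op 6: best P0=NH1 P1=NH0
Op 7: best P0=NH1 P1=NH0
Op 8: best P0=NH1 P1=NH0
Op 9: best P0=NH1 P1=NH0
Op 10: best P0=NH1 P1=NH0
Op 11: best P0=NH1 P1=NH0
Op 12: best P0=NH3 P1=NH0

Answer: P0:NH3 P1:NH0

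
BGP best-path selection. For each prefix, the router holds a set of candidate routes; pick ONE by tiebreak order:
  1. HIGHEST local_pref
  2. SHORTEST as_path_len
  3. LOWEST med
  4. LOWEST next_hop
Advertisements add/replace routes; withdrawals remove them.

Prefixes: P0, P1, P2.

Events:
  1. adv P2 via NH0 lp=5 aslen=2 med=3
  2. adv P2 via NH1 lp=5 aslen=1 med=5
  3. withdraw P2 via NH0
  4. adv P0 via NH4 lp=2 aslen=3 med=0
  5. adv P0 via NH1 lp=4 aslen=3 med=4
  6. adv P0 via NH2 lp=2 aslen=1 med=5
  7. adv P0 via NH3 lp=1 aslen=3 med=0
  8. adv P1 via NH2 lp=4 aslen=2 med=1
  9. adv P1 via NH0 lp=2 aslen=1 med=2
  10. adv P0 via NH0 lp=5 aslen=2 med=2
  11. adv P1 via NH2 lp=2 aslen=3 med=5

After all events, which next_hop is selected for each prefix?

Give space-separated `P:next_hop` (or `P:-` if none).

Op 1: best P0=- P1=- P2=NH0
Op 2: best P0=- P1=- P2=NH1
Op 3: best P0=- P1=- P2=NH1
Op 4: best P0=NH4 P1=- P2=NH1
Op 5: best P0=NH1 P1=- P2=NH1
Op 6: best P0=NH1 P1=- P2=NH1
Op 7: best P0=NH1 P1=- P2=NH1
Op 8: best P0=NH1 P1=NH2 P2=NH1
Op 9: best P0=NH1 P1=NH2 P2=NH1
Op 10: best P0=NH0 P1=NH2 P2=NH1
Op 11: best P0=NH0 P1=NH0 P2=NH1

Answer: P0:NH0 P1:NH0 P2:NH1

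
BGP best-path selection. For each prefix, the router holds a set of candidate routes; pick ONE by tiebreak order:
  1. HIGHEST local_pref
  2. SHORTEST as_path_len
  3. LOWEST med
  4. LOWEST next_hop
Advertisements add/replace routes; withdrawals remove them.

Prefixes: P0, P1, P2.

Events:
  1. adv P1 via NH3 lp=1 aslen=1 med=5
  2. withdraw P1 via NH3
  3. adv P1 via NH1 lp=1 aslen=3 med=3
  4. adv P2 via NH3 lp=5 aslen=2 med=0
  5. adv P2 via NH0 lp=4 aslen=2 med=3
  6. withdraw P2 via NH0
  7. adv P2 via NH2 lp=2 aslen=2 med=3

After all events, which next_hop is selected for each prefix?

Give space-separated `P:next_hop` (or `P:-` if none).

Answer: P0:- P1:NH1 P2:NH3

Derivation:
Op 1: best P0=- P1=NH3 P2=-
Op 2: best P0=- P1=- P2=-
Op 3: best P0=- P1=NH1 P2=-
Op 4: best P0=- P1=NH1 P2=NH3
Op 5: best P0=- P1=NH1 P2=NH3
Op 6: best P0=- P1=NH1 P2=NH3
Op 7: best P0=- P1=NH1 P2=NH3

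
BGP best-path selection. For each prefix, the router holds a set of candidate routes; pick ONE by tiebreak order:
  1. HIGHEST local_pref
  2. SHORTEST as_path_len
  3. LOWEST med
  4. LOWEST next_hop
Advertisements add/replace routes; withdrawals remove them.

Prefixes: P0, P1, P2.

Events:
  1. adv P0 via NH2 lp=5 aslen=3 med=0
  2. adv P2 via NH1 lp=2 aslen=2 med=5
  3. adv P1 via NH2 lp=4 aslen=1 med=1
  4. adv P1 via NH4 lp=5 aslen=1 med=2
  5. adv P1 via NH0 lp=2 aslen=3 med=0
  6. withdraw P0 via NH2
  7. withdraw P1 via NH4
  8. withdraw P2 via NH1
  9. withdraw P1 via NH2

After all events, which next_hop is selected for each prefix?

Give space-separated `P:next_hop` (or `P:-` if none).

Answer: P0:- P1:NH0 P2:-

Derivation:
Op 1: best P0=NH2 P1=- P2=-
Op 2: best P0=NH2 P1=- P2=NH1
Op 3: best P0=NH2 P1=NH2 P2=NH1
Op 4: best P0=NH2 P1=NH4 P2=NH1
Op 5: best P0=NH2 P1=NH4 P2=NH1
Op 6: best P0=- P1=NH4 P2=NH1
Op 7: best P0=- P1=NH2 P2=NH1
Op 8: best P0=- P1=NH2 P2=-
Op 9: best P0=- P1=NH0 P2=-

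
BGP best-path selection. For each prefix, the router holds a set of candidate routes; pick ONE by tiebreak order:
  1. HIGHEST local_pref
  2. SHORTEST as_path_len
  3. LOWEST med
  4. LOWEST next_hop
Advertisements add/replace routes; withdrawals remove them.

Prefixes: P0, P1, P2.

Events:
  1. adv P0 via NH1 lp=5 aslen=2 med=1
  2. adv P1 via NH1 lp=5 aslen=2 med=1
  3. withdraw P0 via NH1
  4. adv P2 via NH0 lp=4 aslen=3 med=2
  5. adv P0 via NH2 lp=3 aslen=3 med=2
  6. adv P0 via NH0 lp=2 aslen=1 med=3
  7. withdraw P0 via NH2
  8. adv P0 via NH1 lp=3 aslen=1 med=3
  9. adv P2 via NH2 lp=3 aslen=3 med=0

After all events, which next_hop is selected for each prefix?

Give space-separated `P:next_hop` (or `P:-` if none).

Op 1: best P0=NH1 P1=- P2=-
Op 2: best P0=NH1 P1=NH1 P2=-
Op 3: best P0=- P1=NH1 P2=-
Op 4: best P0=- P1=NH1 P2=NH0
Op 5: best P0=NH2 P1=NH1 P2=NH0
Op 6: best P0=NH2 P1=NH1 P2=NH0
Op 7: best P0=NH0 P1=NH1 P2=NH0
Op 8: best P0=NH1 P1=NH1 P2=NH0
Op 9: best P0=NH1 P1=NH1 P2=NH0

Answer: P0:NH1 P1:NH1 P2:NH0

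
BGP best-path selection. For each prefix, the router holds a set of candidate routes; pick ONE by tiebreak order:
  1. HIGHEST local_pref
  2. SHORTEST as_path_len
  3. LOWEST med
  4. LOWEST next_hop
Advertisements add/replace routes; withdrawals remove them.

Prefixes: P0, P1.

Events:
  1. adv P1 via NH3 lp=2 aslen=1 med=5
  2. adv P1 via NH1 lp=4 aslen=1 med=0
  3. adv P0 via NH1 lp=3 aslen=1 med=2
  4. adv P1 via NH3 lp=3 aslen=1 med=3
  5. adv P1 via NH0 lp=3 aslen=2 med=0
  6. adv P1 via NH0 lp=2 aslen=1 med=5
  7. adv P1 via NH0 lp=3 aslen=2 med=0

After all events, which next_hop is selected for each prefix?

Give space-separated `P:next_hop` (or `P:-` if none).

Op 1: best P0=- P1=NH3
Op 2: best P0=- P1=NH1
Op 3: best P0=NH1 P1=NH1
Op 4: best P0=NH1 P1=NH1
Op 5: best P0=NH1 P1=NH1
Op 6: best P0=NH1 P1=NH1
Op 7: best P0=NH1 P1=NH1

Answer: P0:NH1 P1:NH1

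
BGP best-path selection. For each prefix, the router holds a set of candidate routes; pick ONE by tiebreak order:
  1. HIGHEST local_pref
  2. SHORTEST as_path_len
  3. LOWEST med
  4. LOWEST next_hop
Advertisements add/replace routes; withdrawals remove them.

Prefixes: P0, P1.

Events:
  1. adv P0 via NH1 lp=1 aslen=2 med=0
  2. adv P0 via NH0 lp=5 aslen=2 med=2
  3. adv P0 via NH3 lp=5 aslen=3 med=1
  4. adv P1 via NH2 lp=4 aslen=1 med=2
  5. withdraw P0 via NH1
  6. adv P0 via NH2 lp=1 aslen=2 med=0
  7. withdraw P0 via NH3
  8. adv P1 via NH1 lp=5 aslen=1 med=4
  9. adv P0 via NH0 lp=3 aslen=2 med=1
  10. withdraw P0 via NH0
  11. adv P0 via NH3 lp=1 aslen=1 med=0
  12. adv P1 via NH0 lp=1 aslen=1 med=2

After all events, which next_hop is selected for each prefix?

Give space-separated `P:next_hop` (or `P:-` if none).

Answer: P0:NH3 P1:NH1

Derivation:
Op 1: best P0=NH1 P1=-
Op 2: best P0=NH0 P1=-
Op 3: best P0=NH0 P1=-
Op 4: best P0=NH0 P1=NH2
Op 5: best P0=NH0 P1=NH2
Op 6: best P0=NH0 P1=NH2
Op 7: best P0=NH0 P1=NH2
Op 8: best P0=NH0 P1=NH1
Op 9: best P0=NH0 P1=NH1
Op 10: best P0=NH2 P1=NH1
Op 11: best P0=NH3 P1=NH1
Op 12: best P0=NH3 P1=NH1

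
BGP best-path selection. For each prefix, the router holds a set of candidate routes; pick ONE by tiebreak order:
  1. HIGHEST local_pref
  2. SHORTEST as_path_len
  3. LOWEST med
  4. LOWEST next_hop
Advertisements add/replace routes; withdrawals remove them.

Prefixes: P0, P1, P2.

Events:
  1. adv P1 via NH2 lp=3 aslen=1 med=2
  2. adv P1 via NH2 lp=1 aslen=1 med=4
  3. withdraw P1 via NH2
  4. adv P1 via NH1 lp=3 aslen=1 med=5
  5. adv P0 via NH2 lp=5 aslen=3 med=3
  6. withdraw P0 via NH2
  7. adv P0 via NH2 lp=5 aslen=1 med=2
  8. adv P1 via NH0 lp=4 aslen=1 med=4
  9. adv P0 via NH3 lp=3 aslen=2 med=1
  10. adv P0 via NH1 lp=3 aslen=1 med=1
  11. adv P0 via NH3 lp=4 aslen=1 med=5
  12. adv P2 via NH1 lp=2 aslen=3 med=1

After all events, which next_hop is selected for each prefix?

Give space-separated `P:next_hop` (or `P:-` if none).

Answer: P0:NH2 P1:NH0 P2:NH1

Derivation:
Op 1: best P0=- P1=NH2 P2=-
Op 2: best P0=- P1=NH2 P2=-
Op 3: best P0=- P1=- P2=-
Op 4: best P0=- P1=NH1 P2=-
Op 5: best P0=NH2 P1=NH1 P2=-
Op 6: best P0=- P1=NH1 P2=-
Op 7: best P0=NH2 P1=NH1 P2=-
Op 8: best P0=NH2 P1=NH0 P2=-
Op 9: best P0=NH2 P1=NH0 P2=-
Op 10: best P0=NH2 P1=NH0 P2=-
Op 11: best P0=NH2 P1=NH0 P2=-
Op 12: best P0=NH2 P1=NH0 P2=NH1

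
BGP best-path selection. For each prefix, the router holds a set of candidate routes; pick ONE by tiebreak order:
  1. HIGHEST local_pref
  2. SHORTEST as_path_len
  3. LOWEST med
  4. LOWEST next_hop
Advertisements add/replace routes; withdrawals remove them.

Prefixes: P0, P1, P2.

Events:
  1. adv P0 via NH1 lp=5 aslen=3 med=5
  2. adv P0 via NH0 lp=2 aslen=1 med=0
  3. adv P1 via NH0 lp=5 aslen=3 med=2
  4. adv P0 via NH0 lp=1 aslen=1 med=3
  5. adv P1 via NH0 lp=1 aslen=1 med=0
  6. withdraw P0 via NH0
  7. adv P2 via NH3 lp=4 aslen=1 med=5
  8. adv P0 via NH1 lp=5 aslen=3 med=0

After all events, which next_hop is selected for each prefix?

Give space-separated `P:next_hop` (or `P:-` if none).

Op 1: best P0=NH1 P1=- P2=-
Op 2: best P0=NH1 P1=- P2=-
Op 3: best P0=NH1 P1=NH0 P2=-
Op 4: best P0=NH1 P1=NH0 P2=-
Op 5: best P0=NH1 P1=NH0 P2=-
Op 6: best P0=NH1 P1=NH0 P2=-
Op 7: best P0=NH1 P1=NH0 P2=NH3
Op 8: best P0=NH1 P1=NH0 P2=NH3

Answer: P0:NH1 P1:NH0 P2:NH3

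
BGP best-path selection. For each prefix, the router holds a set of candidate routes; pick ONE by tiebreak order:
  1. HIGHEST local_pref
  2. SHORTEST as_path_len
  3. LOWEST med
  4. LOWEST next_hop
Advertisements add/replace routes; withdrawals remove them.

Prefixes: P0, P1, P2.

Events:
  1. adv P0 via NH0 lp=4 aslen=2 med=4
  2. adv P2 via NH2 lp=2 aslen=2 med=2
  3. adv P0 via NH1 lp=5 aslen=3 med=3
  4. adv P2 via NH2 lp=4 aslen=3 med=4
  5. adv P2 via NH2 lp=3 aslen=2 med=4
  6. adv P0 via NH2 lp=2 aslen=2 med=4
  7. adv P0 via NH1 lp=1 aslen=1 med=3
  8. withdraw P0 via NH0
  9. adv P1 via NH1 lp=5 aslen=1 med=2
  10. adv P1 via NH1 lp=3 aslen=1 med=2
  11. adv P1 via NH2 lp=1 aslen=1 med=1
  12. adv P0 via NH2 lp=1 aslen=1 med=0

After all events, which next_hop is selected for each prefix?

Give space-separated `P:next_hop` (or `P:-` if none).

Answer: P0:NH2 P1:NH1 P2:NH2

Derivation:
Op 1: best P0=NH0 P1=- P2=-
Op 2: best P0=NH0 P1=- P2=NH2
Op 3: best P0=NH1 P1=- P2=NH2
Op 4: best P0=NH1 P1=- P2=NH2
Op 5: best P0=NH1 P1=- P2=NH2
Op 6: best P0=NH1 P1=- P2=NH2
Op 7: best P0=NH0 P1=- P2=NH2
Op 8: best P0=NH2 P1=- P2=NH2
Op 9: best P0=NH2 P1=NH1 P2=NH2
Op 10: best P0=NH2 P1=NH1 P2=NH2
Op 11: best P0=NH2 P1=NH1 P2=NH2
Op 12: best P0=NH2 P1=NH1 P2=NH2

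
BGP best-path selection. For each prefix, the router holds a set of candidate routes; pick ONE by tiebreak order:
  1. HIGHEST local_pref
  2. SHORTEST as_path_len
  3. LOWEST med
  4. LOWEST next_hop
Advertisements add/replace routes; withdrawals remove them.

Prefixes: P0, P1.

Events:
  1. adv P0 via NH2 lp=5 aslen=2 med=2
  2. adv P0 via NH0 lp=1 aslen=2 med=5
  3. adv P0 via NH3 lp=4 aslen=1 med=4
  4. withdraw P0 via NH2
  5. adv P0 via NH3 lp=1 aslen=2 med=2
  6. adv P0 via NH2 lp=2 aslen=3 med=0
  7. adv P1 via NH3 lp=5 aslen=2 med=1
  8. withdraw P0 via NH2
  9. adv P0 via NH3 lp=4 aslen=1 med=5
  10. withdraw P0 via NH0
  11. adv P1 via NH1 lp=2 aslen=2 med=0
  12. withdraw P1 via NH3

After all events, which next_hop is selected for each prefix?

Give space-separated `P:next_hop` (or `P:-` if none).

Op 1: best P0=NH2 P1=-
Op 2: best P0=NH2 P1=-
Op 3: best P0=NH2 P1=-
Op 4: best P0=NH3 P1=-
Op 5: best P0=NH3 P1=-
Op 6: best P0=NH2 P1=-
Op 7: best P0=NH2 P1=NH3
Op 8: best P0=NH3 P1=NH3
Op 9: best P0=NH3 P1=NH3
Op 10: best P0=NH3 P1=NH3
Op 11: best P0=NH3 P1=NH3
Op 12: best P0=NH3 P1=NH1

Answer: P0:NH3 P1:NH1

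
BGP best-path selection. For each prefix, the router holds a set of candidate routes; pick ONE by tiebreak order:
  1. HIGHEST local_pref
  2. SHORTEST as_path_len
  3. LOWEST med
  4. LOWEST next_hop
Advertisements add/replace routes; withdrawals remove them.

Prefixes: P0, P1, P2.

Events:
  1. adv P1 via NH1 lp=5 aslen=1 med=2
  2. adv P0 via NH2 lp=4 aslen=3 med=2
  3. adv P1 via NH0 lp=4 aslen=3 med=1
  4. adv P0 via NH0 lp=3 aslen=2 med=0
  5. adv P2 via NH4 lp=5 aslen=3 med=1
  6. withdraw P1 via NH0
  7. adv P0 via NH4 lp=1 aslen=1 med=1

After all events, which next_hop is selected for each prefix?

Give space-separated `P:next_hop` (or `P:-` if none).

Answer: P0:NH2 P1:NH1 P2:NH4

Derivation:
Op 1: best P0=- P1=NH1 P2=-
Op 2: best P0=NH2 P1=NH1 P2=-
Op 3: best P0=NH2 P1=NH1 P2=-
Op 4: best P0=NH2 P1=NH1 P2=-
Op 5: best P0=NH2 P1=NH1 P2=NH4
Op 6: best P0=NH2 P1=NH1 P2=NH4
Op 7: best P0=NH2 P1=NH1 P2=NH4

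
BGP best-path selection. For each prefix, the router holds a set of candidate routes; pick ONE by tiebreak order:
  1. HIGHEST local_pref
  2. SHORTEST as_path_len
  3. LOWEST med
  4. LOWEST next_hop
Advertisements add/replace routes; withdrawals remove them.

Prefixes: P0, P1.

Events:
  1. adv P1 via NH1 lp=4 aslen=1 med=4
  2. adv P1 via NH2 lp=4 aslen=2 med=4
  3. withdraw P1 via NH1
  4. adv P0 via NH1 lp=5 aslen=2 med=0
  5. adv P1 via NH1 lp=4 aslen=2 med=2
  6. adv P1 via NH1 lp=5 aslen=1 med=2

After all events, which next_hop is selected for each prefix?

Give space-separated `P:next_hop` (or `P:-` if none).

Op 1: best P0=- P1=NH1
Op 2: best P0=- P1=NH1
Op 3: best P0=- P1=NH2
Op 4: best P0=NH1 P1=NH2
Op 5: best P0=NH1 P1=NH1
Op 6: best P0=NH1 P1=NH1

Answer: P0:NH1 P1:NH1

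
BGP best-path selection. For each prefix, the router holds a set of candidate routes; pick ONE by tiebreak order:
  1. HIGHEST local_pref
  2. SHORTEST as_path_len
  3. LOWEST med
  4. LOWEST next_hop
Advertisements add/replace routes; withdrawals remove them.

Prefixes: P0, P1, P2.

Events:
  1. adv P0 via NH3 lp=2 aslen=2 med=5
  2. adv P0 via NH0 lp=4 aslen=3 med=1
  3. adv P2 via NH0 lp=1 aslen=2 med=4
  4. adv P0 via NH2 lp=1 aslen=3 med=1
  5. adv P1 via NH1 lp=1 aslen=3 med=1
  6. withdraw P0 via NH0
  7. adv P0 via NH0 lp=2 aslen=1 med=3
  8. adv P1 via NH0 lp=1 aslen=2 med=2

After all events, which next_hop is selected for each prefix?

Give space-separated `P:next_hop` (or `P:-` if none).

Answer: P0:NH0 P1:NH0 P2:NH0

Derivation:
Op 1: best P0=NH3 P1=- P2=-
Op 2: best P0=NH0 P1=- P2=-
Op 3: best P0=NH0 P1=- P2=NH0
Op 4: best P0=NH0 P1=- P2=NH0
Op 5: best P0=NH0 P1=NH1 P2=NH0
Op 6: best P0=NH3 P1=NH1 P2=NH0
Op 7: best P0=NH0 P1=NH1 P2=NH0
Op 8: best P0=NH0 P1=NH0 P2=NH0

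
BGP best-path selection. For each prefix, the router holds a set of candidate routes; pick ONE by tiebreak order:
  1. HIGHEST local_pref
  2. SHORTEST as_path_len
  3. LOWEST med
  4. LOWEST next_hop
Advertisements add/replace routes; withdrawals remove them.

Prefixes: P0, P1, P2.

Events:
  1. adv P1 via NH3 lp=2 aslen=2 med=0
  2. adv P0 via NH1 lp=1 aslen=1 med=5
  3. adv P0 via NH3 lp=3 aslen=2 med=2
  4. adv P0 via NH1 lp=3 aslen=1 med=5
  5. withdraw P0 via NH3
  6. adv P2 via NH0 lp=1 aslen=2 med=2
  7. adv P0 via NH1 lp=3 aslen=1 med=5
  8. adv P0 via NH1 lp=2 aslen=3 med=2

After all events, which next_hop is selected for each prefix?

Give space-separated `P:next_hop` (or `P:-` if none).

Answer: P0:NH1 P1:NH3 P2:NH0

Derivation:
Op 1: best P0=- P1=NH3 P2=-
Op 2: best P0=NH1 P1=NH3 P2=-
Op 3: best P0=NH3 P1=NH3 P2=-
Op 4: best P0=NH1 P1=NH3 P2=-
Op 5: best P0=NH1 P1=NH3 P2=-
Op 6: best P0=NH1 P1=NH3 P2=NH0
Op 7: best P0=NH1 P1=NH3 P2=NH0
Op 8: best P0=NH1 P1=NH3 P2=NH0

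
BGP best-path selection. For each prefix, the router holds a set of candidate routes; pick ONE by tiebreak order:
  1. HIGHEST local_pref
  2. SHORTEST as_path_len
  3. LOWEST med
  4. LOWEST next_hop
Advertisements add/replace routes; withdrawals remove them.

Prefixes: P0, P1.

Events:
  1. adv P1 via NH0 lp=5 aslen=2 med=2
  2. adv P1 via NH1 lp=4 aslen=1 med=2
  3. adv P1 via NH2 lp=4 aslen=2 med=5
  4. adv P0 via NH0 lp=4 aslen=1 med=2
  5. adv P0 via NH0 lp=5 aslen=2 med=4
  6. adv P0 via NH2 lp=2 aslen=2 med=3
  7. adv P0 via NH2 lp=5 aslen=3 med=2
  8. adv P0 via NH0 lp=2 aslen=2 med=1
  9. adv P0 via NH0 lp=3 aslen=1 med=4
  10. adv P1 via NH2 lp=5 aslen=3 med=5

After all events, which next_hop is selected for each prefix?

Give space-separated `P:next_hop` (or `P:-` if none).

Op 1: best P0=- P1=NH0
Op 2: best P0=- P1=NH0
Op 3: best P0=- P1=NH0
Op 4: best P0=NH0 P1=NH0
Op 5: best P0=NH0 P1=NH0
Op 6: best P0=NH0 P1=NH0
Op 7: best P0=NH0 P1=NH0
Op 8: best P0=NH2 P1=NH0
Op 9: best P0=NH2 P1=NH0
Op 10: best P0=NH2 P1=NH0

Answer: P0:NH2 P1:NH0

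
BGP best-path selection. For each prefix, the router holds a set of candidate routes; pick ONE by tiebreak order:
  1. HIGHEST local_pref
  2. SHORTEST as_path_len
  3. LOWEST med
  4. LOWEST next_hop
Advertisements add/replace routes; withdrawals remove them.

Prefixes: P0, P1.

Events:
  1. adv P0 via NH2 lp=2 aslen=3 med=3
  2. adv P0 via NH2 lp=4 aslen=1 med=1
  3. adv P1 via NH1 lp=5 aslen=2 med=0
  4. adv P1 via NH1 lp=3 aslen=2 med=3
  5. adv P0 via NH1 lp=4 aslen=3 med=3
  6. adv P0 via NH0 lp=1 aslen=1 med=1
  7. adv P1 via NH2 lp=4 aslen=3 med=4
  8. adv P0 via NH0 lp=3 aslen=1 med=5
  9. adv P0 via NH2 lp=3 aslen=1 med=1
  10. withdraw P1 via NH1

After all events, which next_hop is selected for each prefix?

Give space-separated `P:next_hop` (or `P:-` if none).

Op 1: best P0=NH2 P1=-
Op 2: best P0=NH2 P1=-
Op 3: best P0=NH2 P1=NH1
Op 4: best P0=NH2 P1=NH1
Op 5: best P0=NH2 P1=NH1
Op 6: best P0=NH2 P1=NH1
Op 7: best P0=NH2 P1=NH2
Op 8: best P0=NH2 P1=NH2
Op 9: best P0=NH1 P1=NH2
Op 10: best P0=NH1 P1=NH2

Answer: P0:NH1 P1:NH2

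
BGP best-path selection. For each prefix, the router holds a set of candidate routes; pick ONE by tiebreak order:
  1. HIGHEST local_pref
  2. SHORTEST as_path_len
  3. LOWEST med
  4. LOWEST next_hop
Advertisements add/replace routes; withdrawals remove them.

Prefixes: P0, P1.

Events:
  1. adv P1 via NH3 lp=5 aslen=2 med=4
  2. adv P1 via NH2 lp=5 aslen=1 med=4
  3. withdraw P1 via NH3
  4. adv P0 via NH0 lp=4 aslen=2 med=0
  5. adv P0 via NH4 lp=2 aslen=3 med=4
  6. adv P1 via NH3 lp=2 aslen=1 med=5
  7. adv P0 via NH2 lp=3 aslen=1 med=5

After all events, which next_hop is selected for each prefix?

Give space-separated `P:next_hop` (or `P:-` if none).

Answer: P0:NH0 P1:NH2

Derivation:
Op 1: best P0=- P1=NH3
Op 2: best P0=- P1=NH2
Op 3: best P0=- P1=NH2
Op 4: best P0=NH0 P1=NH2
Op 5: best P0=NH0 P1=NH2
Op 6: best P0=NH0 P1=NH2
Op 7: best P0=NH0 P1=NH2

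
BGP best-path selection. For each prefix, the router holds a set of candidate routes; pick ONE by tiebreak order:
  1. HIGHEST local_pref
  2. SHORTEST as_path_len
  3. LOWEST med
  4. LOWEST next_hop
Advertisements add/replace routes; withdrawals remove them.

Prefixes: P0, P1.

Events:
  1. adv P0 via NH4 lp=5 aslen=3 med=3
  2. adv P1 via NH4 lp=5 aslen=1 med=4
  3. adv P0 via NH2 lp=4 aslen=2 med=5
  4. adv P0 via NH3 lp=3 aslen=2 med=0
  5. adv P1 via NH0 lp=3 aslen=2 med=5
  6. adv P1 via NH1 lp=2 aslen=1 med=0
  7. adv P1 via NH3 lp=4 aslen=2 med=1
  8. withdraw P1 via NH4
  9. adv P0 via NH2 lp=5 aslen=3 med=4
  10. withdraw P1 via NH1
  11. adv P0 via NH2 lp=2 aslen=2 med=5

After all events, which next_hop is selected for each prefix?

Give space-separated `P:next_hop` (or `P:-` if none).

Answer: P0:NH4 P1:NH3

Derivation:
Op 1: best P0=NH4 P1=-
Op 2: best P0=NH4 P1=NH4
Op 3: best P0=NH4 P1=NH4
Op 4: best P0=NH4 P1=NH4
Op 5: best P0=NH4 P1=NH4
Op 6: best P0=NH4 P1=NH4
Op 7: best P0=NH4 P1=NH4
Op 8: best P0=NH4 P1=NH3
Op 9: best P0=NH4 P1=NH3
Op 10: best P0=NH4 P1=NH3
Op 11: best P0=NH4 P1=NH3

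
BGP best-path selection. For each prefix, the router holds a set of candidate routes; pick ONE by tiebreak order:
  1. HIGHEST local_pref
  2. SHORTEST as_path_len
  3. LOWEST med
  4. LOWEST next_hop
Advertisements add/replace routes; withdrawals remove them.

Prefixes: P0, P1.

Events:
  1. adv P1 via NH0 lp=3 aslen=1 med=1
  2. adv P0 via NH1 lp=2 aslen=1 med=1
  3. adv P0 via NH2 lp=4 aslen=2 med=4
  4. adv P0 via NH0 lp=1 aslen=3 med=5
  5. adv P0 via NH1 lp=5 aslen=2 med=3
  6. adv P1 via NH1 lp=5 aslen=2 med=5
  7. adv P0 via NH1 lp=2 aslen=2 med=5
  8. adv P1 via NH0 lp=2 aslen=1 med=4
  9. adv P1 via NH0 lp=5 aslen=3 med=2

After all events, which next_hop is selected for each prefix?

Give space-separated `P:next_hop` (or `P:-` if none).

Op 1: best P0=- P1=NH0
Op 2: best P0=NH1 P1=NH0
Op 3: best P0=NH2 P1=NH0
Op 4: best P0=NH2 P1=NH0
Op 5: best P0=NH1 P1=NH0
Op 6: best P0=NH1 P1=NH1
Op 7: best P0=NH2 P1=NH1
Op 8: best P0=NH2 P1=NH1
Op 9: best P0=NH2 P1=NH1

Answer: P0:NH2 P1:NH1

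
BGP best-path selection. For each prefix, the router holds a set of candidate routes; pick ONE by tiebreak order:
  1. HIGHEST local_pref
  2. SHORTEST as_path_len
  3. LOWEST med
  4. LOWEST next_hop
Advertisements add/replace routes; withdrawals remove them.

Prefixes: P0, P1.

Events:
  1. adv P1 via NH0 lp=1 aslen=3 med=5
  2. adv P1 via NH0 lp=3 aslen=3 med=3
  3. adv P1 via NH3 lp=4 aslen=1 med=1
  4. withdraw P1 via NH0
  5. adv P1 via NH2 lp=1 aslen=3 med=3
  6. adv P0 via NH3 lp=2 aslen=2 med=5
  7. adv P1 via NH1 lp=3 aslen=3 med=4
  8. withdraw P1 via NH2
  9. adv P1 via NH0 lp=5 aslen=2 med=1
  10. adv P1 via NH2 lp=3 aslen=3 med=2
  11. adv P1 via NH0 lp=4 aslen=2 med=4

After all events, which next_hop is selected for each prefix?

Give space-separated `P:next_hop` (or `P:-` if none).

Answer: P0:NH3 P1:NH3

Derivation:
Op 1: best P0=- P1=NH0
Op 2: best P0=- P1=NH0
Op 3: best P0=- P1=NH3
Op 4: best P0=- P1=NH3
Op 5: best P0=- P1=NH3
Op 6: best P0=NH3 P1=NH3
Op 7: best P0=NH3 P1=NH3
Op 8: best P0=NH3 P1=NH3
Op 9: best P0=NH3 P1=NH0
Op 10: best P0=NH3 P1=NH0
Op 11: best P0=NH3 P1=NH3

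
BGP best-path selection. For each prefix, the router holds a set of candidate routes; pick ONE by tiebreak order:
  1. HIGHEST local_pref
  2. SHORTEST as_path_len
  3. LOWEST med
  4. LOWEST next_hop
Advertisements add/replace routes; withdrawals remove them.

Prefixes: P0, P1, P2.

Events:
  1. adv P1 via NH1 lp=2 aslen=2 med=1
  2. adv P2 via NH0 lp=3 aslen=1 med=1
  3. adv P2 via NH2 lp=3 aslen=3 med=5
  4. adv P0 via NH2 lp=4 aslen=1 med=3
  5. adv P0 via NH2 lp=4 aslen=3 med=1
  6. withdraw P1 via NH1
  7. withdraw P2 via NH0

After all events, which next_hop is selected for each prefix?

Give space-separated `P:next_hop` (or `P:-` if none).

Answer: P0:NH2 P1:- P2:NH2

Derivation:
Op 1: best P0=- P1=NH1 P2=-
Op 2: best P0=- P1=NH1 P2=NH0
Op 3: best P0=- P1=NH1 P2=NH0
Op 4: best P0=NH2 P1=NH1 P2=NH0
Op 5: best P0=NH2 P1=NH1 P2=NH0
Op 6: best P0=NH2 P1=- P2=NH0
Op 7: best P0=NH2 P1=- P2=NH2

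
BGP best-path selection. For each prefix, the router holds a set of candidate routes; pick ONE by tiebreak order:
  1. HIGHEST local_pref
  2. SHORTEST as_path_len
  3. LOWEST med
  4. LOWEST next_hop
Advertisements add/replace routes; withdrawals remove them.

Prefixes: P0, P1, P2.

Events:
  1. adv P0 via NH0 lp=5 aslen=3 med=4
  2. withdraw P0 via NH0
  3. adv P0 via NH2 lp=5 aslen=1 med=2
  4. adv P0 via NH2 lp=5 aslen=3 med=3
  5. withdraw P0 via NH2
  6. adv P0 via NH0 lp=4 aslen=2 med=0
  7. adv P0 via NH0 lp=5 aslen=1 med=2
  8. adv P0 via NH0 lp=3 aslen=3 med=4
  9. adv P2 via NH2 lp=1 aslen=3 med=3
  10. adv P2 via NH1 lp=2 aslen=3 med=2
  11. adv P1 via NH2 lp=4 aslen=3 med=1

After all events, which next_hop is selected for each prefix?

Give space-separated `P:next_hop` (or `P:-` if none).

Answer: P0:NH0 P1:NH2 P2:NH1

Derivation:
Op 1: best P0=NH0 P1=- P2=-
Op 2: best P0=- P1=- P2=-
Op 3: best P0=NH2 P1=- P2=-
Op 4: best P0=NH2 P1=- P2=-
Op 5: best P0=- P1=- P2=-
Op 6: best P0=NH0 P1=- P2=-
Op 7: best P0=NH0 P1=- P2=-
Op 8: best P0=NH0 P1=- P2=-
Op 9: best P0=NH0 P1=- P2=NH2
Op 10: best P0=NH0 P1=- P2=NH1
Op 11: best P0=NH0 P1=NH2 P2=NH1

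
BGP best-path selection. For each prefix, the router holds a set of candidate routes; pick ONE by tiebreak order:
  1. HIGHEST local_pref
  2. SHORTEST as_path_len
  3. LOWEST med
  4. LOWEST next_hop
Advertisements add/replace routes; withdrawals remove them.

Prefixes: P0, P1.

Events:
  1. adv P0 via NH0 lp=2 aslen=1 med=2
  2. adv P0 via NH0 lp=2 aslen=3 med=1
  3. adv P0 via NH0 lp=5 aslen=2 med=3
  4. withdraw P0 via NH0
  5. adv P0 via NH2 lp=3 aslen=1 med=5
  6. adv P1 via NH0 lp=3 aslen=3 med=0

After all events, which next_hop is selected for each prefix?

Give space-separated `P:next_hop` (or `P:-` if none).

Op 1: best P0=NH0 P1=-
Op 2: best P0=NH0 P1=-
Op 3: best P0=NH0 P1=-
Op 4: best P0=- P1=-
Op 5: best P0=NH2 P1=-
Op 6: best P0=NH2 P1=NH0

Answer: P0:NH2 P1:NH0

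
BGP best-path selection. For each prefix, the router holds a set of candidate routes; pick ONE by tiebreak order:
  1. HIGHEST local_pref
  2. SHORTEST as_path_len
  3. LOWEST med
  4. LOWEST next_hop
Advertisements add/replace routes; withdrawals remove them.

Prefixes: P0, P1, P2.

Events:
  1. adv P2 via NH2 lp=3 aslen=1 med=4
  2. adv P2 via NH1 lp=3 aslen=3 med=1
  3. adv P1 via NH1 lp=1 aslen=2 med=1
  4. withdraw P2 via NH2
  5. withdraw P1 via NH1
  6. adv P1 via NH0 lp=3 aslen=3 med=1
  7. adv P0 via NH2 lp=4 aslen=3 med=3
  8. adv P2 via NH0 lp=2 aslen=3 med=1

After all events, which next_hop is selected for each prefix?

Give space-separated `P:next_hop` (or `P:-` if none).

Answer: P0:NH2 P1:NH0 P2:NH1

Derivation:
Op 1: best P0=- P1=- P2=NH2
Op 2: best P0=- P1=- P2=NH2
Op 3: best P0=- P1=NH1 P2=NH2
Op 4: best P0=- P1=NH1 P2=NH1
Op 5: best P0=- P1=- P2=NH1
Op 6: best P0=- P1=NH0 P2=NH1
Op 7: best P0=NH2 P1=NH0 P2=NH1
Op 8: best P0=NH2 P1=NH0 P2=NH1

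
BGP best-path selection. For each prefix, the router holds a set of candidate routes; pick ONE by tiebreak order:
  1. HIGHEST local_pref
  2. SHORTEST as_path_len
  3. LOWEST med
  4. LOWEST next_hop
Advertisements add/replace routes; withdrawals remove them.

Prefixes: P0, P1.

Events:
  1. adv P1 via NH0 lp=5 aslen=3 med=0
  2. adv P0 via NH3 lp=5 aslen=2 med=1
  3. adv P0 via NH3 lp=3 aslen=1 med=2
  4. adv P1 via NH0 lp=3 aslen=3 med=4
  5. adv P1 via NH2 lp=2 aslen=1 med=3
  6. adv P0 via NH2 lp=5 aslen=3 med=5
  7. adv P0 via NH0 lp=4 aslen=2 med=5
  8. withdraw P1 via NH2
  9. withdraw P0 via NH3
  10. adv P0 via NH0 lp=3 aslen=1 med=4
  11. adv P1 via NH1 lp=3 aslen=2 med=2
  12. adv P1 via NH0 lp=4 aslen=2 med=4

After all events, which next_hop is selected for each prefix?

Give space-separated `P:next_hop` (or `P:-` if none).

Op 1: best P0=- P1=NH0
Op 2: best P0=NH3 P1=NH0
Op 3: best P0=NH3 P1=NH0
Op 4: best P0=NH3 P1=NH0
Op 5: best P0=NH3 P1=NH0
Op 6: best P0=NH2 P1=NH0
Op 7: best P0=NH2 P1=NH0
Op 8: best P0=NH2 P1=NH0
Op 9: best P0=NH2 P1=NH0
Op 10: best P0=NH2 P1=NH0
Op 11: best P0=NH2 P1=NH1
Op 12: best P0=NH2 P1=NH0

Answer: P0:NH2 P1:NH0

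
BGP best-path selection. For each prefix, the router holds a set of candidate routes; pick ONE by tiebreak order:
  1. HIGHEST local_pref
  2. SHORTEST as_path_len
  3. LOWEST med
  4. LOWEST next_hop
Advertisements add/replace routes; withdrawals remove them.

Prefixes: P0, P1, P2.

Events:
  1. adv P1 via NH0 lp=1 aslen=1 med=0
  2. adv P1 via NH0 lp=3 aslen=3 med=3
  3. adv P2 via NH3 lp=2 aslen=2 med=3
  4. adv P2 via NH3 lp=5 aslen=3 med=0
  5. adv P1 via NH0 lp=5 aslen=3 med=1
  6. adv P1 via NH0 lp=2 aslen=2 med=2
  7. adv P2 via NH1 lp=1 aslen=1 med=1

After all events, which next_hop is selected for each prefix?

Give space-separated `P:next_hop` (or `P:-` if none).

Answer: P0:- P1:NH0 P2:NH3

Derivation:
Op 1: best P0=- P1=NH0 P2=-
Op 2: best P0=- P1=NH0 P2=-
Op 3: best P0=- P1=NH0 P2=NH3
Op 4: best P0=- P1=NH0 P2=NH3
Op 5: best P0=- P1=NH0 P2=NH3
Op 6: best P0=- P1=NH0 P2=NH3
Op 7: best P0=- P1=NH0 P2=NH3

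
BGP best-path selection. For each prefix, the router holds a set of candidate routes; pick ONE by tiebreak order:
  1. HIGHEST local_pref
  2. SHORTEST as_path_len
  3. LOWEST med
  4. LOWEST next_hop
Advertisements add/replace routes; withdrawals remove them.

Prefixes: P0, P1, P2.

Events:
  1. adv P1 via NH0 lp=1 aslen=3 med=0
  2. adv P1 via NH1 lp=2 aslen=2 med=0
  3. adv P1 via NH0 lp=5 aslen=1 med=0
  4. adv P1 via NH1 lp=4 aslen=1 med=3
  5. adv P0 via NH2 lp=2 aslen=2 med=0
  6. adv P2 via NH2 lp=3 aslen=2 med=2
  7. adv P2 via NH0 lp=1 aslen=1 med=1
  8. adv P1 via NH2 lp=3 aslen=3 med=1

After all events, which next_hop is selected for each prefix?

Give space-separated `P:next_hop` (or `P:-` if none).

Op 1: best P0=- P1=NH0 P2=-
Op 2: best P0=- P1=NH1 P2=-
Op 3: best P0=- P1=NH0 P2=-
Op 4: best P0=- P1=NH0 P2=-
Op 5: best P0=NH2 P1=NH0 P2=-
Op 6: best P0=NH2 P1=NH0 P2=NH2
Op 7: best P0=NH2 P1=NH0 P2=NH2
Op 8: best P0=NH2 P1=NH0 P2=NH2

Answer: P0:NH2 P1:NH0 P2:NH2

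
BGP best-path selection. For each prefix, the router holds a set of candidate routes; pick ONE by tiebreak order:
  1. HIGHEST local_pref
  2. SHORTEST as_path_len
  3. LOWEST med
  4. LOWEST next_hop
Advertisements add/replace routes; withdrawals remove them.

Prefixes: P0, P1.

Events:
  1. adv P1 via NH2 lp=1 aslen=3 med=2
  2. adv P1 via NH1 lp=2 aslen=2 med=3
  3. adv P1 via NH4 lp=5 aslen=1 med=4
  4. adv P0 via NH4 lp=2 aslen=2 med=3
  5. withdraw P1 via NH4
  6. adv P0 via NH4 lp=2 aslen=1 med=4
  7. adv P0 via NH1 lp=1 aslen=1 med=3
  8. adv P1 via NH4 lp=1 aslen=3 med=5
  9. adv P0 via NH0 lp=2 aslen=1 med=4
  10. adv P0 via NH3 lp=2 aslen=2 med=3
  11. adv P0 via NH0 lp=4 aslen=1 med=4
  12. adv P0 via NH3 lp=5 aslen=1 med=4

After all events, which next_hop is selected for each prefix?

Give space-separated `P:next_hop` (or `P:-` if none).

Op 1: best P0=- P1=NH2
Op 2: best P0=- P1=NH1
Op 3: best P0=- P1=NH4
Op 4: best P0=NH4 P1=NH4
Op 5: best P0=NH4 P1=NH1
Op 6: best P0=NH4 P1=NH1
Op 7: best P0=NH4 P1=NH1
Op 8: best P0=NH4 P1=NH1
Op 9: best P0=NH0 P1=NH1
Op 10: best P0=NH0 P1=NH1
Op 11: best P0=NH0 P1=NH1
Op 12: best P0=NH3 P1=NH1

Answer: P0:NH3 P1:NH1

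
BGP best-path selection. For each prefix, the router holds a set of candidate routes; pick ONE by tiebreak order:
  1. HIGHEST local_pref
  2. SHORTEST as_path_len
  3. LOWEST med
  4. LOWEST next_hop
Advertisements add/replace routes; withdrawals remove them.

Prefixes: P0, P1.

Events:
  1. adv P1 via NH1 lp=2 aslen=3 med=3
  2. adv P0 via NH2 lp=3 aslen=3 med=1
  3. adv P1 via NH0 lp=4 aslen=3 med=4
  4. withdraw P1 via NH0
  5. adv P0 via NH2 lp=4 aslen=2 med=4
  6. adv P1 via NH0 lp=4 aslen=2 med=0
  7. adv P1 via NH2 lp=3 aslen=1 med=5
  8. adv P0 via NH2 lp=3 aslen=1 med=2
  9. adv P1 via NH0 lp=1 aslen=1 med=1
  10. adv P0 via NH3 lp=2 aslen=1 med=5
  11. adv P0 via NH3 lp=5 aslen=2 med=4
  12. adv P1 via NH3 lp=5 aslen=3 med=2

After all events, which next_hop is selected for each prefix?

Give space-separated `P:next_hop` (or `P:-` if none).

Answer: P0:NH3 P1:NH3

Derivation:
Op 1: best P0=- P1=NH1
Op 2: best P0=NH2 P1=NH1
Op 3: best P0=NH2 P1=NH0
Op 4: best P0=NH2 P1=NH1
Op 5: best P0=NH2 P1=NH1
Op 6: best P0=NH2 P1=NH0
Op 7: best P0=NH2 P1=NH0
Op 8: best P0=NH2 P1=NH0
Op 9: best P0=NH2 P1=NH2
Op 10: best P0=NH2 P1=NH2
Op 11: best P0=NH3 P1=NH2
Op 12: best P0=NH3 P1=NH3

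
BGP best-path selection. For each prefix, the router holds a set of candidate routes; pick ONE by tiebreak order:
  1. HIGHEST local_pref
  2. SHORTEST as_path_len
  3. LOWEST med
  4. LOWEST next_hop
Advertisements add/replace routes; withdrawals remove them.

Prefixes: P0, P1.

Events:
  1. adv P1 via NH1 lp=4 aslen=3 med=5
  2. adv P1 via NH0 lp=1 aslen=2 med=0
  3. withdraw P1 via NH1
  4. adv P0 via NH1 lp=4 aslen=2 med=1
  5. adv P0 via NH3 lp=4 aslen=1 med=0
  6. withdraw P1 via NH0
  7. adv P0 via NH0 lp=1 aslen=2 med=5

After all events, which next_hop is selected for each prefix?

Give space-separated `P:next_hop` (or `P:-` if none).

Answer: P0:NH3 P1:-

Derivation:
Op 1: best P0=- P1=NH1
Op 2: best P0=- P1=NH1
Op 3: best P0=- P1=NH0
Op 4: best P0=NH1 P1=NH0
Op 5: best P0=NH3 P1=NH0
Op 6: best P0=NH3 P1=-
Op 7: best P0=NH3 P1=-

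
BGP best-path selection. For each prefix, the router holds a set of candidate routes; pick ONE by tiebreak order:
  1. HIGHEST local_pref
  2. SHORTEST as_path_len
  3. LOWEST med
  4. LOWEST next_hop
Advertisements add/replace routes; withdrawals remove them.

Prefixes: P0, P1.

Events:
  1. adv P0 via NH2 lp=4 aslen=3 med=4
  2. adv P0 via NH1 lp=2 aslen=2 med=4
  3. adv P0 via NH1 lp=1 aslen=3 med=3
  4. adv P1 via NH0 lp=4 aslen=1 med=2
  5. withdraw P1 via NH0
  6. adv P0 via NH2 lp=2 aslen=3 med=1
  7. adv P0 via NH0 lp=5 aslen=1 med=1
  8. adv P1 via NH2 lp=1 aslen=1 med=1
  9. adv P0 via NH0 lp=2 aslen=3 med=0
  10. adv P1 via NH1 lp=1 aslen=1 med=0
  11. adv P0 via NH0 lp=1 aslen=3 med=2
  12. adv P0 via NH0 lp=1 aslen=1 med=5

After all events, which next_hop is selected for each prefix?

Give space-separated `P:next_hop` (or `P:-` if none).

Answer: P0:NH2 P1:NH1

Derivation:
Op 1: best P0=NH2 P1=-
Op 2: best P0=NH2 P1=-
Op 3: best P0=NH2 P1=-
Op 4: best P0=NH2 P1=NH0
Op 5: best P0=NH2 P1=-
Op 6: best P0=NH2 P1=-
Op 7: best P0=NH0 P1=-
Op 8: best P0=NH0 P1=NH2
Op 9: best P0=NH0 P1=NH2
Op 10: best P0=NH0 P1=NH1
Op 11: best P0=NH2 P1=NH1
Op 12: best P0=NH2 P1=NH1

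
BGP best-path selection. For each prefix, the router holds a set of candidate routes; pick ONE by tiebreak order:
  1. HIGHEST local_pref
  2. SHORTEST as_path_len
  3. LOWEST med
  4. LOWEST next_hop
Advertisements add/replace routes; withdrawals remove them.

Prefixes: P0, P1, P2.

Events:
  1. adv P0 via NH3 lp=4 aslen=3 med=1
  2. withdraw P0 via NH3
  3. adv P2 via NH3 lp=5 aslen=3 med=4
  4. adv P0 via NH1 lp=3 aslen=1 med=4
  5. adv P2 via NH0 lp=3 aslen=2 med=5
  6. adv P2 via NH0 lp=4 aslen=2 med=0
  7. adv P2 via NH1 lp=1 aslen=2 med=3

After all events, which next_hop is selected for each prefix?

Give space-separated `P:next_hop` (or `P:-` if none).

Answer: P0:NH1 P1:- P2:NH3

Derivation:
Op 1: best P0=NH3 P1=- P2=-
Op 2: best P0=- P1=- P2=-
Op 3: best P0=- P1=- P2=NH3
Op 4: best P0=NH1 P1=- P2=NH3
Op 5: best P0=NH1 P1=- P2=NH3
Op 6: best P0=NH1 P1=- P2=NH3
Op 7: best P0=NH1 P1=- P2=NH3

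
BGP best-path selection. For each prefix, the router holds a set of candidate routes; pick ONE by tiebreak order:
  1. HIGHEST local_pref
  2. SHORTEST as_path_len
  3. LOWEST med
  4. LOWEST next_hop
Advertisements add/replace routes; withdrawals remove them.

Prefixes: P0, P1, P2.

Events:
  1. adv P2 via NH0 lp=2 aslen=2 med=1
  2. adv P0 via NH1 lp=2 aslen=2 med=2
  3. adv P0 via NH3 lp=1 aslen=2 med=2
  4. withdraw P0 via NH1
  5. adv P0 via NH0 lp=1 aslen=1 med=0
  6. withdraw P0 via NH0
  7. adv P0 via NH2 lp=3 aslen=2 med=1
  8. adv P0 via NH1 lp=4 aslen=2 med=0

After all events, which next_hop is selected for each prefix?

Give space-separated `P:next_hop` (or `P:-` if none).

Op 1: best P0=- P1=- P2=NH0
Op 2: best P0=NH1 P1=- P2=NH0
Op 3: best P0=NH1 P1=- P2=NH0
Op 4: best P0=NH3 P1=- P2=NH0
Op 5: best P0=NH0 P1=- P2=NH0
Op 6: best P0=NH3 P1=- P2=NH0
Op 7: best P0=NH2 P1=- P2=NH0
Op 8: best P0=NH1 P1=- P2=NH0

Answer: P0:NH1 P1:- P2:NH0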